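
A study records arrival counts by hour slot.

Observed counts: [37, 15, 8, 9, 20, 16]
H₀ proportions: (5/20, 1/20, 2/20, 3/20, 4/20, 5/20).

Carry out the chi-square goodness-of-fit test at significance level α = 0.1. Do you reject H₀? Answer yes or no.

reject H₀: yes

n = 105; E_i = n·p_i = [26.25, 5.25, 10.50, 15.75, 21.00, 26.25]
χ² = (37−26.25)²/26.25 + (15−5.25)²/5.25 + (8−10.50)²/10.50 + (9−15.75)²/15.75 + (20−21.00)²/21.00 + (16−26.25)²/26.25 = 30.0476
df = 5
p-value (upper-tail) = 0.00001
At α=0.1: p < α → reject H₀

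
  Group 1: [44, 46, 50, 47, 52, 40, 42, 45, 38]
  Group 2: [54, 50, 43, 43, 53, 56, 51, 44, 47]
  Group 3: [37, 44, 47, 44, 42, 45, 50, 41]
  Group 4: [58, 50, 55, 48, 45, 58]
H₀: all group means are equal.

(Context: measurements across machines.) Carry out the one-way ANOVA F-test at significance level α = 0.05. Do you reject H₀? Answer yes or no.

reject H₀: yes

Group means [44.89, 49.00, 43.75, 52.33], grand mean 47.156
SSB = Σnᵢ(x̄ᵢ−x̄)² = 330.497; SSW = ΣΣ(x−x̄ᵢ)² = 615.722
MSB = 330.497/3 = 110.1655; MSW = 615.722/28 = 21.9901
F = MSB/MSW = 5.0098
df = (3, 28)
p-value (upper-tail) = 0.00662
At α=0.05: p < α → reject H₀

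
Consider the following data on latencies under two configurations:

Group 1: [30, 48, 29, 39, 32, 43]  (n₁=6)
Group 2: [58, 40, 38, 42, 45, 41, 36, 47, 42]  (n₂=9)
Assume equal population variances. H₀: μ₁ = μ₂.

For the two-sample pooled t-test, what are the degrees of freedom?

df = n₁ + n₂ − 2 = 6 + 9 − 2 = 13

degrees of freedom = 13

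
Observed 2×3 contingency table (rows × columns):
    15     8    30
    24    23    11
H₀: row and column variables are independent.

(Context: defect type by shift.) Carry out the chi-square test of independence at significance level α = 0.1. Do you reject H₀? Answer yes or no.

reject H₀: yes

Row totals [53, 58], col totals [39, 31, 41], n=111
χ² = (15−18.62)²/18.62 + (8−14.80)²/14.80 + (30−19.58)²/19.58 + (24−20.38)²/20.38 + (23−16.20)²/16.20 + (11−21.42)²/21.42 = 17.9511
df = 2
p-value (upper-tail) = 0.00013
At α=0.1: p < α → reject H₀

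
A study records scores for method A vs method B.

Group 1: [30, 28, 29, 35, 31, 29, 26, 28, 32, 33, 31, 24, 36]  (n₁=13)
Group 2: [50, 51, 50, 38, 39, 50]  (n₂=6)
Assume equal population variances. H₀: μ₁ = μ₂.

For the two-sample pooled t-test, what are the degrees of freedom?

degrees of freedom = 17

df = n₁ + n₂ − 2 = 13 + 6 − 2 = 17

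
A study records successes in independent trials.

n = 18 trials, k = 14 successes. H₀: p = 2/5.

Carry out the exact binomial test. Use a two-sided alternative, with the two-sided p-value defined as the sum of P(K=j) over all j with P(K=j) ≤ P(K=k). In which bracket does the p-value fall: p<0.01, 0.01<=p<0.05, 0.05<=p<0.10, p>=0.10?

p-value bracket: p<0.01

Exact binomial: n=18, k=14, p₀=2/5=0.4000
P(X=j) = C(n,j)·p₀^j·(1−p₀)^(n−j); p = Σ P(X=j) over j with P(X=j) ≤ P(X=14)
p-value (two-sided) = 0.00138
→ bracket: p<0.01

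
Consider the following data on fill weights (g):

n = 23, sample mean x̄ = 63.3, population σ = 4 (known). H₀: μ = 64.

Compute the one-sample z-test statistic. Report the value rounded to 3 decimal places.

SE = σ/√n = 4/√23 = 0.8341
z = (x̄−μ₀)/SE = (63.3−64)/0.8341 = -0.8393

test statistic = -0.839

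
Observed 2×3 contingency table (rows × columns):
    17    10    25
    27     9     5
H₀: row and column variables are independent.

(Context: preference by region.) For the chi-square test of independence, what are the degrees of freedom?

df = (r−1)(c−1) = (2−1)·(3−1) = 2

degrees of freedom = 2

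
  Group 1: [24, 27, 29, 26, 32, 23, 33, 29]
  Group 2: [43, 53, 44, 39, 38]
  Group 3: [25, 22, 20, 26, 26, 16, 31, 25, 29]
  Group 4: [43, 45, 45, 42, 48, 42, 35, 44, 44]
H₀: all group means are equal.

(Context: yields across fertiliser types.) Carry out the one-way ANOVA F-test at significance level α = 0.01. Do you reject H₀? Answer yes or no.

Group means [27.88, 43.40, 24.44, 43.11], grand mean 33.806
SSB = Σnᵢ(x̄ᵢ−x̄)² = 2309.653; SSW = ΣΣ(x−x̄ᵢ)² = 497.186
MSB = 2309.653/3 = 769.8842; MSW = 497.186/27 = 18.4143
F = MSB/MSW = 41.8090
df = (3, 27)
p-value (upper-tail) = 0.00000
At α=0.01: p < α → reject H₀

reject H₀: yes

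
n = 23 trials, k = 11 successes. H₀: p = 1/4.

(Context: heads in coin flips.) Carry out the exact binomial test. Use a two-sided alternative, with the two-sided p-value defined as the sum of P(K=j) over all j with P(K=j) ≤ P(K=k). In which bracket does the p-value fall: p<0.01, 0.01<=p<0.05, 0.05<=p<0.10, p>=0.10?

Exact binomial: n=23, k=11, p₀=1/4=0.2500
P(X=j) = C(n,j)·p₀^j·(1−p₀)^(n−j); p = Σ P(X=j) over j with P(X=j) ≤ P(X=11)
p-value (two-sided) = 0.01620
→ bracket: 0.01<=p<0.05

p-value bracket: 0.01<=p<0.05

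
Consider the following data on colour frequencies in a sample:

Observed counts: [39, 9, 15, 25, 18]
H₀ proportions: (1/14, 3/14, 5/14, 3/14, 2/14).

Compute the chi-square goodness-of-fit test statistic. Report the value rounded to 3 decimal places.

n = 106; E_i = n·p_i = [7.57, 22.71, 37.86, 22.71, 15.14]
χ² = (39−7.57)²/7.57 + (9−22.71)²/22.71 + (15−37.86)²/37.86 + (25−22.71)²/22.71 + (18−15.14)²/15.14 = 153.3082
df = 4

test statistic = 153.308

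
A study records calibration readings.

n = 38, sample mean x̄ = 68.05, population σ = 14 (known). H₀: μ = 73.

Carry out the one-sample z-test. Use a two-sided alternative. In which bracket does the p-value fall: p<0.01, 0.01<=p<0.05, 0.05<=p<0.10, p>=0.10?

SE = σ/√n = 14/√38 = 2.2711
z = (x̄−μ₀)/SE = (68.05−73)/2.2711 = -2.1796
p-value (two-sided) = 0.02929
→ bracket: 0.01<=p<0.05

p-value bracket: 0.01<=p<0.05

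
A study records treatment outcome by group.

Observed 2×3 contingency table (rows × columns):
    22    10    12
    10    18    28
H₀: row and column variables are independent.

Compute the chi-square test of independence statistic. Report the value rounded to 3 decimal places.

test statistic = 11.917

Row totals [44, 56], col totals [32, 28, 40], n=100
χ² = (22−14.08)²/14.08 + (10−12.32)²/12.32 + (12−17.60)²/17.60 + (10−17.92)²/17.92 + (18−15.68)²/15.68 + (28−22.40)²/22.40 = 11.9173
df = 2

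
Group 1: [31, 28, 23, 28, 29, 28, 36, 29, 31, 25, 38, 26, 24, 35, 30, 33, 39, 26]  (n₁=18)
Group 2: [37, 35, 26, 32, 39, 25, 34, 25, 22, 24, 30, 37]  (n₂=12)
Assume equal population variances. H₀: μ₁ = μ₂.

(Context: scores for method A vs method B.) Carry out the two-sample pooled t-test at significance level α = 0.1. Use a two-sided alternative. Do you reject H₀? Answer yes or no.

x̄₁=29.944, s₁=4.684, n₁=18
x̄₂=30.500, s₂=5.931, n₂=12
s_p² = [17·4.684² + 11·5.931²]/28 = 27.1409
SE = √(s_p²·(1/18+1/12)) = 1.9415
t = (29.944−30.500)/1.9415 = -0.2861
df = 28
p-value (two-sided) = 0.77688
At α=0.1: p ≥ α → fail to reject H₀

reject H₀: no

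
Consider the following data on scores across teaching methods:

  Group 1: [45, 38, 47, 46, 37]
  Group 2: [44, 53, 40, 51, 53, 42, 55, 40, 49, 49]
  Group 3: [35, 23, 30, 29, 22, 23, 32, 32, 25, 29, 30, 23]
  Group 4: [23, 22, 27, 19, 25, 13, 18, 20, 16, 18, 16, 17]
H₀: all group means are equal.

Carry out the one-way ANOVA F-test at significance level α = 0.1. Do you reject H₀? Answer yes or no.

reject H₀: yes

Group means [42.60, 47.60, 27.75, 19.50], grand mean 32.205
SSB = Σnᵢ(x̄ᵢ−x̄)² = 5085.509; SSW = ΣΣ(x−x̄ᵢ)² = 770.850
MSB = 5085.509/3 = 1695.1697; MSW = 770.850/35 = 22.0243
F = MSB/MSW = 76.9682
df = (3, 35)
p-value (upper-tail) = 0.00000
At α=0.1: p < α → reject H₀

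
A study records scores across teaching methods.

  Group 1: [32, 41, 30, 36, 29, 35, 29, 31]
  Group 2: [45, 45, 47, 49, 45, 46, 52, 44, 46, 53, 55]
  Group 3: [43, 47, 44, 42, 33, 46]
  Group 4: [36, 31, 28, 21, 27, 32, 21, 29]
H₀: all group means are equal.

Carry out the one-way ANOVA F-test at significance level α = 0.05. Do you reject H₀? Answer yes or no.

Group means [32.88, 47.91, 42.50, 28.12], grand mean 38.485
SSB = Σnᵢ(x̄ᵢ−x̄)² = 2184.083; SSW = ΣΣ(x−x̄ᵢ)² = 580.159
MSB = 2184.083/3 = 728.0278; MSW = 580.159/29 = 20.0055
F = MSB/MSW = 36.3914
df = (3, 29)
p-value (upper-tail) = 0.00000
At α=0.05: p < α → reject H₀

reject H₀: yes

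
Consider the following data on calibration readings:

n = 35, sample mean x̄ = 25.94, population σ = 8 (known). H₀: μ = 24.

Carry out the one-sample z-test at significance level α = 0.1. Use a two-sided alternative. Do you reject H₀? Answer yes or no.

SE = σ/√n = 8/√35 = 1.3522
z = (x̄−μ₀)/SE = (25.94−24)/1.3522 = 1.4346
p-value (two-sided) = 0.15139
At α=0.1: p ≥ α → fail to reject H₀

reject H₀: no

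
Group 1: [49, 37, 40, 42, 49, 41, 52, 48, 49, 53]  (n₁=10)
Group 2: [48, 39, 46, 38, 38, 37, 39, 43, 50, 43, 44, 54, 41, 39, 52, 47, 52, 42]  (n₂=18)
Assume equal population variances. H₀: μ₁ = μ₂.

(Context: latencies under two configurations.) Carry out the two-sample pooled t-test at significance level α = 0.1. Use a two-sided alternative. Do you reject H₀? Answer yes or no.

reject H₀: no

x̄₁=46.000, s₁=5.518, n₁=10
x̄₂=44.000, s₂=5.445, n₂=18
s_p² = [9·5.518² + 17·5.445²]/26 = 29.9231
SE = √(s_p²·(1/10+1/18)) = 2.1575
t = (46.000−44.000)/2.1575 = 0.9270
df = 26
p-value (two-sided) = 0.36245
At α=0.1: p ≥ α → fail to reject H₀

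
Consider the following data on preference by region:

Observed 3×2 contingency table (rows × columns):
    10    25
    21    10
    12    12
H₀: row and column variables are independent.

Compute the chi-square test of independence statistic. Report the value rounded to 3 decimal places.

Row totals [35, 31, 24], col totals [43, 47], n=90
χ² = (10−16.72)²/16.72 + (25−18.28)²/18.28 + (21−14.81)²/14.81 + (10−16.19)²/16.19 + (12−11.47)²/11.47 + (12−12.53)²/12.53 = 10.1741
df = 2

test statistic = 10.174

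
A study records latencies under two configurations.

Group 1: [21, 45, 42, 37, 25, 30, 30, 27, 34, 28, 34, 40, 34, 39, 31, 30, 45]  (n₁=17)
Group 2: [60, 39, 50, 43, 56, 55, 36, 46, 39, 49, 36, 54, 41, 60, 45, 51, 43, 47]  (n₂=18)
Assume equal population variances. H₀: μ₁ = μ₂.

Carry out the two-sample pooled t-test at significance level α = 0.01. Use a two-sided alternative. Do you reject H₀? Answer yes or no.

x̄₁=33.647, s₁=6.919, n₁=17
x̄₂=47.222, s₂=7.682, n₂=18
s_p² = [16·6.919² + 17·7.682²]/33 = 53.6059
SE = √(s_p²·(1/17+1/18)) = 2.4762
t = (33.647−47.222)/2.4762 = -5.4823
df = 33
p-value (two-sided) = 0.00000
At α=0.01: p < α → reject H₀

reject H₀: yes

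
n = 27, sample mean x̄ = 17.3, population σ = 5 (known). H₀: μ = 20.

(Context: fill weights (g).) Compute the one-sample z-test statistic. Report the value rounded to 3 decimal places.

test statistic = -2.806

SE = σ/√n = 5/√27 = 0.9623
z = (x̄−μ₀)/SE = (17.3−20)/0.9623 = -2.8059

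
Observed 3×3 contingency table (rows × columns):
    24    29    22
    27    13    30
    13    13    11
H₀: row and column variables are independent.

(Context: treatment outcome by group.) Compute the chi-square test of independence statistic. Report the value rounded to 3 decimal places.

test statistic = 7.887

Row totals [75, 70, 37], col totals [64, 55, 63], n=182
χ² = (24−26.37)²/26.37 + (29−22.66)²/22.66 + (22−25.96)²/25.96 + (27−24.62)²/24.62 + (13−21.15)²/21.15 + (30−24.23)²/24.23 + (13−13.01)²/13.01 + (13−11.18)²/11.18 + (11−12.81)²/12.81 = 7.8874
df = 4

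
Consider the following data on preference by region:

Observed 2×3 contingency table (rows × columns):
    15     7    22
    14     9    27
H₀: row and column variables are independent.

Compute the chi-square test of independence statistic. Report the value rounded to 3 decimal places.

test statistic = 0.413

Row totals [44, 50], col totals [29, 16, 49], n=94
χ² = (15−13.57)²/13.57 + (7−7.49)²/7.49 + (22−22.94)²/22.94 + (14−15.43)²/15.43 + (9−8.51)²/8.51 + (27−26.06)²/26.06 = 0.4134
df = 2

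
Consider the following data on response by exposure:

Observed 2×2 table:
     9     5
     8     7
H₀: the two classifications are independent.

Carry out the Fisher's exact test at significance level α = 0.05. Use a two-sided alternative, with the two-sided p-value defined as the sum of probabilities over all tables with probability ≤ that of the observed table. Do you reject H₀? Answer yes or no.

reject H₀: no

Margins: r₁=14, r₂=15, c₁=17, c₂=12, n=29
p_obs = C(14,9)·C(15,8)/C(29,17); sum pmf over tables with pmf ≤ p_obs
p-value (two-sided) = 0.71038
At α=0.05: p ≥ α → fail to reject H₀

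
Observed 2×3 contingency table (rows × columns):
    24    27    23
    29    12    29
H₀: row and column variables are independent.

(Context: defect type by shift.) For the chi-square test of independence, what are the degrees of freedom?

degrees of freedom = 2

df = (r−1)(c−1) = (2−1)·(3−1) = 2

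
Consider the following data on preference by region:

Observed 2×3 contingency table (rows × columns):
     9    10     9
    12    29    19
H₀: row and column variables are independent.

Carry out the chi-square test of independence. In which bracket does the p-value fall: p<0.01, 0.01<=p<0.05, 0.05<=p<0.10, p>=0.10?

p-value bracket: p>=0.10

Row totals [28, 60], col totals [21, 39, 28], n=88
χ² = (9−6.68)²/6.68 + (10−12.41)²/12.41 + (9−8.91)²/8.91 + (12−14.32)²/14.32 + (29−26.59)²/26.59 + (19−19.09)²/19.09 = 1.8669
df = 2
p-value (upper-tail) = 0.39319
→ bracket: p>=0.10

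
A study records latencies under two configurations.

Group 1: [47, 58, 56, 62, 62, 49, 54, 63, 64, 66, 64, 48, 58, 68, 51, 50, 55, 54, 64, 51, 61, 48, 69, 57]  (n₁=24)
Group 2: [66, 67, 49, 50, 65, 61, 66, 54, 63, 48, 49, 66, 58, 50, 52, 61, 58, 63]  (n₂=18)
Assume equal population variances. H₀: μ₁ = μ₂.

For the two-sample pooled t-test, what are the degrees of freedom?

degrees of freedom = 40

df = n₁ + n₂ − 2 = 24 + 18 − 2 = 40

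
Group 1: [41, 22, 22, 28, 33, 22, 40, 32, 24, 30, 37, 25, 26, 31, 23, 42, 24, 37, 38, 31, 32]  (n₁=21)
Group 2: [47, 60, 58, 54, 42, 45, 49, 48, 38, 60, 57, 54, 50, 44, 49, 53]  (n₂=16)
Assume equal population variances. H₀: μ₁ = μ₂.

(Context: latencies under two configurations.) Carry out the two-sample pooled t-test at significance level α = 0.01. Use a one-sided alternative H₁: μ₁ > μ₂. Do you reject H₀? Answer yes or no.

reject H₀: no

x̄₁=30.476, s₁=6.705, n₁=21
x̄₂=50.500, s₂=6.501, n₂=16
s_p² = [20·6.705² + 15·6.501²]/35 = 43.8068
SE = √(s_p²·(1/21+1/16)) = 2.1964
t = (30.476−50.500)/2.1964 = -9.1168
df = 35
p-value (one-sided, H₁ greater) = 1.00000
At α=0.01: p ≥ α → fail to reject H₀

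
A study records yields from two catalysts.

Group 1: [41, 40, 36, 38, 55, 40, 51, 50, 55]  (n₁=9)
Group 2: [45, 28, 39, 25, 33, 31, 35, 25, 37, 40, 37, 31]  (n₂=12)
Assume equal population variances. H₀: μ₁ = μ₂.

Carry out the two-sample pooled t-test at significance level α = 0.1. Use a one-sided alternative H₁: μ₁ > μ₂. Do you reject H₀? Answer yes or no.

x̄₁=45.111, s₁=7.557, n₁=9
x̄₂=33.833, s₂=6.162, n₂=12
s_p² = [8·7.557² + 11·6.162²]/19 = 46.0292
SE = √(s_p²·(1/9+1/12)) = 2.9917
t = (45.111−33.833)/2.9917 = 3.7697
df = 19
p-value (one-sided, H₁ greater) = 0.00065
At α=0.1: p < α → reject H₀

reject H₀: yes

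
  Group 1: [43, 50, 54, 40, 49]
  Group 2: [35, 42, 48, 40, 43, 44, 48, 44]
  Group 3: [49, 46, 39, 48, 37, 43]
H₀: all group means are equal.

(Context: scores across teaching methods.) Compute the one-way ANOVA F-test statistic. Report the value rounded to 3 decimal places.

test statistic = 1.246

Group means [47.20, 43.00, 43.67], grand mean 44.316
SSB = Σnᵢ(x̄ᵢ−x̄)² = 57.972; SSW = ΣΣ(x−x̄ᵢ)² = 372.133
MSB = 57.972/2 = 28.9860; MSW = 372.133/16 = 23.2583
F = MSB/MSW = 1.2463
df = (2, 16)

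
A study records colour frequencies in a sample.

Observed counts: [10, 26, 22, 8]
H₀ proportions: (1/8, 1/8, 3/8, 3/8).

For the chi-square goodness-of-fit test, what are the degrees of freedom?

degrees of freedom = 3

df = k − 1 = 4 − 1 = 3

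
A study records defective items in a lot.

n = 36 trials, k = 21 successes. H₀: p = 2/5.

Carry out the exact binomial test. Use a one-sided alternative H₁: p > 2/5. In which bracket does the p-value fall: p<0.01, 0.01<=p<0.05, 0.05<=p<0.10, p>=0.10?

p-value bracket: 0.01<=p<0.05

Exact binomial: n=36, k=21, p₀=2/5=0.4000
P(X≥21) from Σ C(n,i)·p₀^i·(1−p₀)^(n−i)
p-value (one-sided, H₁ greater) = 0.01997
→ bracket: 0.01<=p<0.05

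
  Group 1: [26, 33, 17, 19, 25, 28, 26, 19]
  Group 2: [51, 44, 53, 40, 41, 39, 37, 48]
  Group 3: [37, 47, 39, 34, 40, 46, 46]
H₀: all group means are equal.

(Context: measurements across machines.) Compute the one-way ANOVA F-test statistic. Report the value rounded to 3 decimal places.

test statistic = 30.564

Group means [24.12, 44.12, 41.29], grand mean 36.304
SSB = Σnᵢ(x̄ᵢ−x̄)² = 1849.691; SSW = ΣΣ(x−x̄ᵢ)² = 605.179
MSB = 1849.691/2 = 924.8455; MSW = 605.179/20 = 30.2589
F = MSB/MSW = 30.5644
df = (2, 20)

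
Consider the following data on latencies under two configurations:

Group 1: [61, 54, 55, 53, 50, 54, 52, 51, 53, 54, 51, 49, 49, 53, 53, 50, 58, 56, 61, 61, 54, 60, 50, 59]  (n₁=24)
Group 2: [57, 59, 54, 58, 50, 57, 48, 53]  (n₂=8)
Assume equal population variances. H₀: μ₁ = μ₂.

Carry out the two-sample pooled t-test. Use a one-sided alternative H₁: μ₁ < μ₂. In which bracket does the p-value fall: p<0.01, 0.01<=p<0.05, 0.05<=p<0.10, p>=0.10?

x̄₁=54.208, s₁=3.912, n₁=24
x̄₂=54.500, s₂=3.964, n₂=8
s_p² = [23·3.912² + 7·3.964²]/30 = 15.3986
SE = √(s_p²·(1/24+1/8)) = 1.6020
t = (54.208−54.500)/1.6020 = -0.1821
df = 30
p-value (one-sided, H₁ less) = 0.42838
→ bracket: p>=0.10

p-value bracket: p>=0.10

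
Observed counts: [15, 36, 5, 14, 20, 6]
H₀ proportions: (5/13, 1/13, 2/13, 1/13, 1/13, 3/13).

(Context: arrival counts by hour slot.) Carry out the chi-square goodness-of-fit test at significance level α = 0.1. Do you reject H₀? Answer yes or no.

reject H₀: yes

n = 96; E_i = n·p_i = [36.92, 7.38, 14.77, 7.38, 7.38, 22.15]
χ² = (15−36.92)²/36.92 + (36−7.38)²/7.38 + (5−14.77)²/14.77 + (14−7.38)²/7.38 + (20−7.38)²/7.38 + (6−22.15)²/22.15 = 169.6198
df = 5
p-value (upper-tail) = 0.00000
At α=0.1: p < α → reject H₀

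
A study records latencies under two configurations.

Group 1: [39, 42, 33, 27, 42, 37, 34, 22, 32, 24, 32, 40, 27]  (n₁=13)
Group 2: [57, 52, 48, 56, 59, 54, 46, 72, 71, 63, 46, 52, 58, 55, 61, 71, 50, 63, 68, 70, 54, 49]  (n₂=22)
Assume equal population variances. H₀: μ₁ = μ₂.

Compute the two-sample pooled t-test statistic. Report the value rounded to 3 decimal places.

test statistic = -9.042

x̄₁=33.154, s₁=6.706, n₁=13
x̄₂=57.955, s₂=8.420, n₂=22
s_p² = [12·6.706² + 21·8.420²]/33 = 61.4741
SE = √(s_p²·(1/13+1/22)) = 2.7428
t = (33.154−57.955)/2.7428 = -9.0420
df = 33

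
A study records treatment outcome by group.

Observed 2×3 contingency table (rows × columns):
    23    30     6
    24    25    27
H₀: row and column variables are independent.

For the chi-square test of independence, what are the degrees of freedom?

degrees of freedom = 2

df = (r−1)(c−1) = (2−1)·(3−1) = 2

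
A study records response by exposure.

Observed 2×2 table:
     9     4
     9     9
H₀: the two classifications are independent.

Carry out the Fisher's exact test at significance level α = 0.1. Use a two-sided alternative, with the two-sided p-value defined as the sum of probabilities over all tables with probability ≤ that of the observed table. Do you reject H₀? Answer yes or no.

Margins: r₁=13, r₂=18, c₁=18, c₂=13, n=31
p_obs = C(13,9)·C(18,9)/C(31,18); sum pmf over tables with pmf ≤ p_obs
p-value (two-sided) = 0.46218
At α=0.1: p ≥ α → fail to reject H₀

reject H₀: no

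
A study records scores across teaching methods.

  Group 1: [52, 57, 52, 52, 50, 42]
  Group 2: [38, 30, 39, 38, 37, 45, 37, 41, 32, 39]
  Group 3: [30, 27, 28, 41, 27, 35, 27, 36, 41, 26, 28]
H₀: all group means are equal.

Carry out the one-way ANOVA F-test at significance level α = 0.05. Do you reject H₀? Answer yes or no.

reject H₀: yes

Group means [50.83, 37.60, 31.45], grand mean 38.037
SSB = Σnᵢ(x̄ᵢ−x̄)² = 1461.002; SSW = ΣΣ(x−x̄ᵢ)² = 611.961
MSB = 1461.002/2 = 730.5012; MSW = 611.961/24 = 25.4984
F = MSB/MSW = 28.6489
df = (2, 24)
p-value (upper-tail) = 0.00000
At α=0.05: p < α → reject H₀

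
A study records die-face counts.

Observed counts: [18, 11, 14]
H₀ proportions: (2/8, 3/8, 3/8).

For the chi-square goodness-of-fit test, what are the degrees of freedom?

df = k − 1 = 3 − 1 = 2

degrees of freedom = 2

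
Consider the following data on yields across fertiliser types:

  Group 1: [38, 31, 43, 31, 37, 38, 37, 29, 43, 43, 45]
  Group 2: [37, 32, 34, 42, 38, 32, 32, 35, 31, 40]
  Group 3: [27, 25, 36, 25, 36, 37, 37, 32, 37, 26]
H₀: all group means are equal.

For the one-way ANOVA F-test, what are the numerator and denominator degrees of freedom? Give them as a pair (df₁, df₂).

degrees of freedom = [2, 28]

k = 3 groups, N = 31 total
df = (k−1, N−k) = (3−1, 31−3) = (2, 28)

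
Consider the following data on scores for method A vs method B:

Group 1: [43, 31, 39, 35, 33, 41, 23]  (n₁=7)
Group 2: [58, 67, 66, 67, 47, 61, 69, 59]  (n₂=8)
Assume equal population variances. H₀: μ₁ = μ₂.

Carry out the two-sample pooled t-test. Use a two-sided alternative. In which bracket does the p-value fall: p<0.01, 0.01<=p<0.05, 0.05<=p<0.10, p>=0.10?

p-value bracket: p<0.01

x̄₁=35.000, s₁=6.831, n₁=7
x̄₂=61.750, s₂=7.226, n₂=8
s_p² = [6·6.831² + 7·7.226²]/13 = 49.6538
SE = √(s_p²·(1/7+1/8)) = 3.6469
t = (35.000−61.750)/3.6469 = -7.3349
df = 13
p-value (two-sided) = 0.00001
→ bracket: p<0.01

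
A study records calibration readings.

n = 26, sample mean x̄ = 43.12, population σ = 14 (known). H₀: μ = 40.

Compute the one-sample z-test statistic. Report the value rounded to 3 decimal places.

SE = σ/√n = 14/√26 = 2.7456
z = (x̄−μ₀)/SE = (43.12−40)/2.7456 = 1.1364

test statistic = 1.136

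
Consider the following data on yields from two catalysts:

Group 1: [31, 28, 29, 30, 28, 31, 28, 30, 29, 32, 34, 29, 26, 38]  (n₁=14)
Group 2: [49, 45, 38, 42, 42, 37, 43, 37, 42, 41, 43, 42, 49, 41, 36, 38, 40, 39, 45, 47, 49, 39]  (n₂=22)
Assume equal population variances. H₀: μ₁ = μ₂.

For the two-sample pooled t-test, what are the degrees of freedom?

degrees of freedom = 34

df = n₁ + n₂ − 2 = 14 + 22 − 2 = 34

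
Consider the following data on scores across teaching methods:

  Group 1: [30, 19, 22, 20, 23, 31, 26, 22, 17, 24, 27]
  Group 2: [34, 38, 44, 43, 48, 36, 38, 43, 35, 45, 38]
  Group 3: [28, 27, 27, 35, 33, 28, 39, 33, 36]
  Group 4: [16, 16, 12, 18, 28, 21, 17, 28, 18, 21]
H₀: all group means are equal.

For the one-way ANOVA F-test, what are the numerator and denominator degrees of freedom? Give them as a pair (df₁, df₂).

k = 4 groups, N = 41 total
df = (k−1, N−k) = (4−1, 41−4) = (3, 37)

degrees of freedom = [3, 37]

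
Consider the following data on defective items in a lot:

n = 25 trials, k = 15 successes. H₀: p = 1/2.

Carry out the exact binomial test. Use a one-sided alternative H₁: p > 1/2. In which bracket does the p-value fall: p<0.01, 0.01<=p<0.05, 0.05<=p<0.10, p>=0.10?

p-value bracket: p>=0.10

Exact binomial: n=25, k=15, p₀=1/2=0.5000
P(X≥15) from Σ C(n,i)·p₀^i·(1−p₀)^(n−i)
p-value (one-sided, H₁ greater) = 0.21218
→ bracket: p>=0.10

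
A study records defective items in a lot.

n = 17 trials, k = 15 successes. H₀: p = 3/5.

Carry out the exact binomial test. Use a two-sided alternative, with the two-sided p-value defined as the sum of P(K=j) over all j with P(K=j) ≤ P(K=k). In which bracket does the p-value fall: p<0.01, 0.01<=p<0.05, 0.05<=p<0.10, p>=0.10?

p-value bracket: 0.01<=p<0.05

Exact binomial: n=17, k=15, p₀=3/5=0.6000
P(X=j) = C(n,j)·p₀^j·(1−p₀)^(n−j); p = Σ P(X=j) over j with P(X=j) ≤ P(X=15)
p-value (two-sided) = 0.02291
→ bracket: 0.01<=p<0.05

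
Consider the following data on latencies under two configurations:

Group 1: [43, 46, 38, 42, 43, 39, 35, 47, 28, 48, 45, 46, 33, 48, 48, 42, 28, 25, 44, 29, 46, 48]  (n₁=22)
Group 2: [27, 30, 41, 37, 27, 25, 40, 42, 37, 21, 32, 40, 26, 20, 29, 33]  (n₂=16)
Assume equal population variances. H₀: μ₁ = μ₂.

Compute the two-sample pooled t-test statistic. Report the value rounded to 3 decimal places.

test statistic = 3.636

x̄₁=40.500, s₁=7.520, n₁=22
x̄₂=31.688, s₂=7.171, n₂=16
s_p² = [21·7.520² + 15·7.171²]/36 = 54.4149
SE = √(s_p²·(1/22+1/16)) = 2.4237
t = (40.500−31.688)/2.4237 = 3.6360
df = 36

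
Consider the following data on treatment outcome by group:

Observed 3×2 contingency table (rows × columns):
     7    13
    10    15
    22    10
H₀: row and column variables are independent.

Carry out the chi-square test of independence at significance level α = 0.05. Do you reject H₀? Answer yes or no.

Row totals [20, 25, 32], col totals [39, 38], n=77
χ² = (7−10.13)²/10.13 + (13−9.87)²/9.87 + (10−12.66)²/12.66 + (15−12.34)²/12.34 + (22−16.21)²/16.21 + (10−15.79)²/15.79 = 7.2882
df = 2
p-value (upper-tail) = 0.02614
At α=0.05: p < α → reject H₀

reject H₀: yes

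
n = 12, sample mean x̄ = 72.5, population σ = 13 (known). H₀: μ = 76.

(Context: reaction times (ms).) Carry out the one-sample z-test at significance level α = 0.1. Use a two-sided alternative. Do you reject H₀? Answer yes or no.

SE = σ/√n = 13/√12 = 3.7528
z = (x̄−μ₀)/SE = (72.5−76)/3.7528 = -0.9326
p-value (two-sided) = 0.35100
At α=0.1: p ≥ α → fail to reject H₀

reject H₀: no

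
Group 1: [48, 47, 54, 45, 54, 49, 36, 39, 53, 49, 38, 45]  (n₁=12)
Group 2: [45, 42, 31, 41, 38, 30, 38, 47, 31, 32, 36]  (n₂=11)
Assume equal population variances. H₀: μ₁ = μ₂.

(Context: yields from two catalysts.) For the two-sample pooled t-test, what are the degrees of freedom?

degrees of freedom = 21

df = n₁ + n₂ − 2 = 12 + 11 − 2 = 21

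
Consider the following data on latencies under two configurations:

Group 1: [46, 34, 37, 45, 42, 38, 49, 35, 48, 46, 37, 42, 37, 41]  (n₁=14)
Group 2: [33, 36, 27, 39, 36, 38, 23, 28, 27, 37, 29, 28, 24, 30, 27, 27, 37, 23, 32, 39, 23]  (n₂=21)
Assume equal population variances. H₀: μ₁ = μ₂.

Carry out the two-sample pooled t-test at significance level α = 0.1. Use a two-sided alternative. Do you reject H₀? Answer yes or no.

x̄₁=41.214, s₁=4.980, n₁=14
x̄₂=30.619, s₂=5.608, n₂=21
s_p² = [13·4.980² + 20·5.608²]/33 = 28.8276
SE = √(s_p²·(1/14+1/21)) = 1.8525
t = (41.214−30.619)/1.8525 = 5.7193
df = 33
p-value (two-sided) = 0.00000
At α=0.1: p < α → reject H₀

reject H₀: yes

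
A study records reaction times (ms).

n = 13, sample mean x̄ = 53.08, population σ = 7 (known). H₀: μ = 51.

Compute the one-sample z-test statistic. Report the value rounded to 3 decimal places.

SE = σ/√n = 7/√13 = 1.9415
z = (x̄−μ₀)/SE = (53.08−51)/1.9415 = 1.0714

test statistic = 1.071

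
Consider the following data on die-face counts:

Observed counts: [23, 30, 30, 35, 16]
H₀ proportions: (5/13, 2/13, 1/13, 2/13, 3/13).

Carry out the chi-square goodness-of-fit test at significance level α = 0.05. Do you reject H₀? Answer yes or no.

reject H₀: yes

n = 134; E_i = n·p_i = [51.54, 20.62, 10.31, 20.62, 30.92]
χ² = (23−51.54)²/51.54 + (30−20.62)²/20.62 + (30−10.31)²/10.31 + (35−20.62)²/20.62 + (16−30.92)²/30.92 = 74.9346
df = 4
p-value (upper-tail) = 0.00000
At α=0.05: p < α → reject H₀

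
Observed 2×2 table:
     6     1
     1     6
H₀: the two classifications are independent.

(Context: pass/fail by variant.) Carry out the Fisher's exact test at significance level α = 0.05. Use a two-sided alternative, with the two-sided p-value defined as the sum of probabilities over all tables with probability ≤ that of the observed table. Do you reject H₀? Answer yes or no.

Margins: r₁=7, r₂=7, c₁=7, c₂=7, n=14
p_obs = C(7,6)·C(7,1)/C(14,7); sum pmf over tables with pmf ≤ p_obs
p-value (two-sided) = 0.02914
At α=0.05: p < α → reject H₀

reject H₀: yes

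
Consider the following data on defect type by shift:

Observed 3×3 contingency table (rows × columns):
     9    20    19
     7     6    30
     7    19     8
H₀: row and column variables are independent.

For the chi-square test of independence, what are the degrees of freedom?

degrees of freedom = 4

df = (r−1)(c−1) = (3−1)·(3−1) = 4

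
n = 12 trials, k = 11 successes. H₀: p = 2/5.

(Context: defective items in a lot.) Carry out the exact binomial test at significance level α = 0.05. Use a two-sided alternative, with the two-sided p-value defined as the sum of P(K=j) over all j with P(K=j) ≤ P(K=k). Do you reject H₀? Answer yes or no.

reject H₀: yes

Exact binomial: n=12, k=11, p₀=2/5=0.4000
P(X=j) = C(n,j)·p₀^j·(1−p₀)^(n−j); p = Σ P(X=j) over j with P(X=j) ≤ P(X=11)
p-value (two-sided) = 0.00032
At α=0.05: p < α → reject H₀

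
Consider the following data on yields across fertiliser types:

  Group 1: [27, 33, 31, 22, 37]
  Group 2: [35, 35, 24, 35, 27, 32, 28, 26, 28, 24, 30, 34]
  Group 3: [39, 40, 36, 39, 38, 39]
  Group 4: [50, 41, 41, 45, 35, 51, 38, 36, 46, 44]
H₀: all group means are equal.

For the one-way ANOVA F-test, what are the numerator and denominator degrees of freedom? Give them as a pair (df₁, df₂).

degrees of freedom = [3, 29]

k = 4 groups, N = 33 total
df = (k−1, N−k) = (4−1, 33−4) = (3, 29)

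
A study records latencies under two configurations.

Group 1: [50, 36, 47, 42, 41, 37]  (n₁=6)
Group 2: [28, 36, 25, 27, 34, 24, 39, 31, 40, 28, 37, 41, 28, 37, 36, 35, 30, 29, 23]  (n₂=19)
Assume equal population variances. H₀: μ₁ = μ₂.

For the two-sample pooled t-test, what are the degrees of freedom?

df = n₁ + n₂ − 2 = 6 + 19 − 2 = 23

degrees of freedom = 23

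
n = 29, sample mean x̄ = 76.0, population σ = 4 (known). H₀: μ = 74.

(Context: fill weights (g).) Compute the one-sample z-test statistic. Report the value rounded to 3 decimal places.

SE = σ/√n = 4/√29 = 0.7428
z = (x̄−μ₀)/SE = (76.0−74)/0.7428 = 2.6926

test statistic = 2.693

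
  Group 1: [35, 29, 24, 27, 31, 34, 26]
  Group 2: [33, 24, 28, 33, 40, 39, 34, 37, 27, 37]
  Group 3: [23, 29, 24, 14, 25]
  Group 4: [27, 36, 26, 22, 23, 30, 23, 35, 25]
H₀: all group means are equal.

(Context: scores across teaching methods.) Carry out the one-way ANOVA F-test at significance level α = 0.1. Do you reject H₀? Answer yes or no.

Group means [29.43, 33.20, 23.00, 27.44], grand mean 29.032
SSB = Σnᵢ(x̄ᵢ−x̄)² = 379.431; SSW = ΣΣ(x−x̄ᵢ)² = 697.537
MSB = 379.431/3 = 126.4771; MSW = 697.537/27 = 25.8347
F = MSB/MSW = 4.8956
df = (3, 27)
p-value (upper-tail) = 0.00761
At α=0.1: p < α → reject H₀

reject H₀: yes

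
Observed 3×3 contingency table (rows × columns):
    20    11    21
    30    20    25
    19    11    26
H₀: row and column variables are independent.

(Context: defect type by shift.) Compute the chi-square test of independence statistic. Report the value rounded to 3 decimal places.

Row totals [52, 75, 56], col totals [69, 42, 72], n=183
χ² = (20−19.61)²/19.61 + (11−11.93)²/11.93 + (21−20.46)²/20.46 + (30−28.28)²/28.28 + (20−17.21)²/17.21 + (25−29.51)²/29.51 + (19−21.11)²/21.11 + (11−12.85)²/12.85 + (26−22.03)²/22.03 = 2.5332
df = 4

test statistic = 2.533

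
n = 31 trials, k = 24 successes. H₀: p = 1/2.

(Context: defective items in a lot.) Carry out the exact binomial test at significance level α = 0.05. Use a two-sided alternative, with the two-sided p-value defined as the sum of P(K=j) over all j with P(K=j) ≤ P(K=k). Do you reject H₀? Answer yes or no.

Exact binomial: n=31, k=24, p₀=1/2=0.5000
P(X=j) = C(n,j)·p₀^j·(1−p₀)^(n−j); p = Σ P(X=j) over j with P(X=j) ≤ P(X=24)
p-value (two-sided) = 0.00333
At α=0.05: p < α → reject H₀

reject H₀: yes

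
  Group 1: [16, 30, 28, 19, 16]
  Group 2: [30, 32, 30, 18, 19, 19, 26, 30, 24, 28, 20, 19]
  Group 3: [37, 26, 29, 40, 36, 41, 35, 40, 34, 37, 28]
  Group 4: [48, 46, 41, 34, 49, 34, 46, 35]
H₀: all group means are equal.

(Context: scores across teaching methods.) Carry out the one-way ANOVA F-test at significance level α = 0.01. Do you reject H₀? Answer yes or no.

reject H₀: yes

Group means [21.80, 24.58, 34.82, 41.62], grand mean 31.111
SSB = Σnᵢ(x̄ᵢ−x̄)² = 1980.328; SSW = ΣΣ(x−x̄ᵢ)² = 1051.228
MSB = 1980.328/3 = 660.1092; MSW = 1051.228/32 = 32.8509
F = MSB/MSW = 20.0941
df = (3, 32)
p-value (upper-tail) = 0.00000
At α=0.01: p < α → reject H₀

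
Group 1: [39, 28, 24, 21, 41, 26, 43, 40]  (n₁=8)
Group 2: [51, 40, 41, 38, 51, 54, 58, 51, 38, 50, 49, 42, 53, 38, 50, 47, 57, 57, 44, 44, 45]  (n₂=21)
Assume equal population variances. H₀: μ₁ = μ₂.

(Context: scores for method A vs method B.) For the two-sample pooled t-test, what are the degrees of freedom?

degrees of freedom = 27

df = n₁ + n₂ − 2 = 8 + 21 − 2 = 27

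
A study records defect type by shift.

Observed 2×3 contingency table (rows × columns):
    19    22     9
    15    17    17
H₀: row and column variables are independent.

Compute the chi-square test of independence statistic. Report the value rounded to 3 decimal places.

test statistic = 3.563

Row totals [50, 49], col totals [34, 39, 26], n=99
χ² = (19−17.17)²/17.17 + (22−19.70)²/19.70 + (9−13.13)²/13.13 + (15−16.83)²/16.83 + (17−19.30)²/19.30 + (17−12.87)²/12.87 = 3.5634
df = 2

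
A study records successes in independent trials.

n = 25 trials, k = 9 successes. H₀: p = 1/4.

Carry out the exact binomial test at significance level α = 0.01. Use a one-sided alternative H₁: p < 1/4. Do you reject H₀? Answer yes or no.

reject H₀: no

Exact binomial: n=25, k=9, p₀=1/4=0.2500
P(X≤9) from Σ C(n,i)·p₀^i·(1−p₀)^(n−i)
p-value (one-sided, H₁ less) = 0.92867
At α=0.01: p ≥ α → fail to reject H₀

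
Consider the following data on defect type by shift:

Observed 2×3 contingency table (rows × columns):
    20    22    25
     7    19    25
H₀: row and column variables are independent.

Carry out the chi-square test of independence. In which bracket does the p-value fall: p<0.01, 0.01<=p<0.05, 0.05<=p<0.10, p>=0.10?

Row totals [67, 51], col totals [27, 41, 50], n=118
χ² = (20−15.33)²/15.33 + (22−23.28)²/23.28 + (25−28.39)²/28.39 + (7−11.67)²/11.67 + (19−17.72)²/17.72 + (25−21.61)²/21.61 = 4.3900
df = 2
p-value (upper-tail) = 0.11136
→ bracket: p>=0.10

p-value bracket: p>=0.10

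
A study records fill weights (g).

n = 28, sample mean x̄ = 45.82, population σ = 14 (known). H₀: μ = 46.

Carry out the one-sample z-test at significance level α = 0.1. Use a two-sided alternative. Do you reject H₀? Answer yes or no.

SE = σ/√n = 14/√28 = 2.6458
z = (x̄−μ₀)/SE = (45.82−46)/2.6458 = -0.0680
p-value (two-sided) = 0.94576
At α=0.1: p ≥ α → fail to reject H₀

reject H₀: no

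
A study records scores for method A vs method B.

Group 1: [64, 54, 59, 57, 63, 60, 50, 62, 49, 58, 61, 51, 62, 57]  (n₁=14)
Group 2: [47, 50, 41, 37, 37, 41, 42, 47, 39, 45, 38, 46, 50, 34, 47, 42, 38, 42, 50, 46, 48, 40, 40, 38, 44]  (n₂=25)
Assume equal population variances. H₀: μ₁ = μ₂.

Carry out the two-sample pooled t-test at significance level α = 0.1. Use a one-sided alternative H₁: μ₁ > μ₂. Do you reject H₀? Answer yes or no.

reject H₀: yes

x̄₁=57.643, s₁=4.940, n₁=14
x̄₂=42.760, s₂=4.630, n₂=25
s_p² = [13·4.940² + 24·4.630²]/37 = 22.4804
SE = √(s_p²·(1/14+1/25)) = 1.5827
t = (57.643−42.760)/1.5827 = 9.4034
df = 37
p-value (one-sided, H₁ greater) = 0.00000
At α=0.1: p < α → reject H₀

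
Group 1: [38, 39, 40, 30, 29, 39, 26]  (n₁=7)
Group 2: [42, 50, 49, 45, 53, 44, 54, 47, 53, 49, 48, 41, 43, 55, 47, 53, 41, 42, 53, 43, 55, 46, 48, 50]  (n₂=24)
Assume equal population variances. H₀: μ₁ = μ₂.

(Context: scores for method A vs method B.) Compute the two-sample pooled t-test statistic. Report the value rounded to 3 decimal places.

test statistic = -6.408

x̄₁=34.429, s₁=5.855, n₁=7
x̄₂=47.958, s₂=4.639, n₂=24
s_p² = [6·5.855² + 23·4.639²]/29 = 24.1611
SE = √(s_p²·(1/7+1/24)) = 2.1115
t = (34.429−47.958)/2.1115 = -6.4077
df = 29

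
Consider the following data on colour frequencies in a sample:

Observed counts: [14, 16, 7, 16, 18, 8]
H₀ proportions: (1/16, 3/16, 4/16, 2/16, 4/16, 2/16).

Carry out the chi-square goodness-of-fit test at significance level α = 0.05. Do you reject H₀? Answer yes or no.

reject H₀: yes

n = 79; E_i = n·p_i = [4.94, 14.81, 19.75, 9.88, 19.75, 9.88]
χ² = (14−4.94)²/4.94 + (16−14.81)²/14.81 + (7−19.75)²/19.75 + (16−9.88)²/9.88 + (18−19.75)²/19.75 + (8−9.88)²/9.88 = 29.2700
df = 5
p-value (upper-tail) = 0.00002
At α=0.05: p < α → reject H₀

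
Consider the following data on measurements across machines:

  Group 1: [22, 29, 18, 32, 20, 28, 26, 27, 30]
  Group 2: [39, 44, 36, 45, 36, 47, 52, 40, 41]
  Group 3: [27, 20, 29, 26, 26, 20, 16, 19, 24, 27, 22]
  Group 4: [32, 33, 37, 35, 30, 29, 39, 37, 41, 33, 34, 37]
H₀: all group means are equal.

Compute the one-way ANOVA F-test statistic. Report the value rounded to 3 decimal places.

test statistic = 37.809

Group means [25.78, 42.22, 23.27, 34.75], grand mean 31.341
SSB = Σnᵢ(x̄ᵢ−x̄)² = 2199.677; SSW = ΣΣ(x−x̄ᵢ)² = 717.543
MSB = 2199.677/3 = 733.2255; MSW = 717.543/37 = 19.3931
F = MSB/MSW = 37.8087
df = (3, 37)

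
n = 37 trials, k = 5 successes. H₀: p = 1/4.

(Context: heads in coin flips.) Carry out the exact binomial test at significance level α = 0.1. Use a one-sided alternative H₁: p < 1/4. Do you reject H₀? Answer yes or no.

Exact binomial: n=37, k=5, p₀=1/4=0.2500
P(X≤5) from Σ C(n,i)·p₀^i·(1−p₀)^(n−i)
p-value (one-sided, H₁ less) = 0.07114
At α=0.1: p < α → reject H₀

reject H₀: yes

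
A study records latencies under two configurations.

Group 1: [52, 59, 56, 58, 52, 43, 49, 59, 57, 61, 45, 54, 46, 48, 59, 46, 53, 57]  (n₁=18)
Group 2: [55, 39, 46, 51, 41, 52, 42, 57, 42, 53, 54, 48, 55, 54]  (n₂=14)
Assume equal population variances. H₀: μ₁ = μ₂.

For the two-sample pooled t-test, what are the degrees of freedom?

degrees of freedom = 30

df = n₁ + n₂ − 2 = 18 + 14 − 2 = 30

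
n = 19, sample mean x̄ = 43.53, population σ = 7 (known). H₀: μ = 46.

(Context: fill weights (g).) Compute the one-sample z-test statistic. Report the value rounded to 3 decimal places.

test statistic = -1.538

SE = σ/√n = 7/√19 = 1.6059
z = (x̄−μ₀)/SE = (43.53−46)/1.6059 = -1.5381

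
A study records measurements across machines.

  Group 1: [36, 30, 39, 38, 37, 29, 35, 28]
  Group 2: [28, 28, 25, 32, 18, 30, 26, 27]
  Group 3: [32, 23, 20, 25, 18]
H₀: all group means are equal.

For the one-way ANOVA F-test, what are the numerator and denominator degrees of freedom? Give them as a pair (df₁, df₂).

k = 3 groups, N = 21 total
df = (k−1, N−k) = (3−1, 21−3) = (2, 18)

degrees of freedom = [2, 18]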